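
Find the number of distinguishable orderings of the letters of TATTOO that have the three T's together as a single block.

Treat the 3 copies of T as a single block. The multiset to arrange is then {TTT, A, O, O}, 4 items in all.
That gives (4)!/(2!) = 12 arrangements.

12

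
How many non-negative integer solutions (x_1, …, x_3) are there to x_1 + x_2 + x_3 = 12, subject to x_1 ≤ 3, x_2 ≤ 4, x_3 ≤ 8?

10

By stars and bars, unrestricted non-negative solutions to x_1+…+x_3 = 12 number C(12+2,2) = 91.
Subtract solutions that violate a single cap (substitute x_i' = x_i − (cap_i+1)): x_1 ≥ 4 gives C(10,2) = 45; x_2 ≥ 5 gives C(9,2) = 36; x_3 ≥ 9 gives C(5,2) = 10. Together 91.
Add back pairs where two caps are both exceeded: 10 + 0 + 0 = 10.
By inclusion–exclusion the count is 91 − 91 + 10 = 10.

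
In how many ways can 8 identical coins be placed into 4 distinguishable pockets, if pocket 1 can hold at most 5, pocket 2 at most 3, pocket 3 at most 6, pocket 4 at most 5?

106

By stars and bars, unrestricted non-negative solutions to x_1+…+x_4 = 8 number C(8+3,3) = 165.
Subtract solutions that violate a single cap (substitute x_i' = x_i − (cap_i+1)): x_1 ≥ 6 gives C(5,3) = 10; x_2 ≥ 4 gives C(7,3) = 35; x_3 ≥ 7 gives C(4,3) = 4; x_4 ≥ 6 gives C(5,3) = 10. Together 59.
No two caps can be exceeded simultaneously, so the pair terms are all 0.
By inclusion–exclusion the count is 165 − 59 + 0 = 106.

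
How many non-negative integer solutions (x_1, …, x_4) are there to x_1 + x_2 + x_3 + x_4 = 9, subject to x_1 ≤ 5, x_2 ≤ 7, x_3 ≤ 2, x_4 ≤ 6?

103

Ignoring the caps, the number of non-negative solutions to x_1+…+x_4 = 9 is C(12,3) = 220.
Subtract solutions that violate a single cap (substitute x_i' = x_i − (cap_i+1)): x_1 ≥ 6 gives C(6,3) = 20; x_2 ≥ 8 gives C(4,3) = 4; x_3 ≥ 3 gives C(9,3) = 84; x_4 ≥ 7 gives C(5,3) = 10. Together 118.
Add back pairs where two caps are both exceeded: 0 + 1 + 0 + 0 + 0 + 0 = 1.
By inclusion–exclusion the count is 220 − 118 + 1 = 103.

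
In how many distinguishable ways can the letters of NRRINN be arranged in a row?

Letter multiplicities in NRRINN: I×1, N×3, R×2.
So there are 6! / (3!·2!) = 60 distinguishable arrangements.

60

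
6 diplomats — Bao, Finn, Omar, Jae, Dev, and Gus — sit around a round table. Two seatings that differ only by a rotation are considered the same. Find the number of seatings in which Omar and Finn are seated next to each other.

Treat {Omar, Finn} as one unit (2 internal orders) and seat the resulting 5 units around the table: (4)! circular arrangements.
So 2 × (4)! = 2 × 24 = 48.

48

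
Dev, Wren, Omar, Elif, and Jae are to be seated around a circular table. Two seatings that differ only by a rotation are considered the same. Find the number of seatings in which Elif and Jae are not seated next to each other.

Without the restriction there are (4)! = 24 seatings.
Seatings with Elif beside Jae: treat them as a block with 2 internal orders, giving 2 × (3)! = 12.
Subtracting, 24 − 12 = 12.

12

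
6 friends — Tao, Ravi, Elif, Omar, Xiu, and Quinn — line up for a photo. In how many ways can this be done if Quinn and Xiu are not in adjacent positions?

480

Of the 6! = 720 arrangements, those with Quinn and Xiu adjacent number 2 × 5! = 240 (treat the pair as a block with 2 internal orders).
So 720 − 240 = 480 arrangements keep them apart.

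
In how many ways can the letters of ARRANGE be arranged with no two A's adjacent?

900

There are 7!/(2!·2!) = 1260 arrangements of ARRANGE in total.
Arrangements with the A's together: treat AA as one letter, giving (6)!/(2!) = 360.
Hence 1260 − 360 = 900.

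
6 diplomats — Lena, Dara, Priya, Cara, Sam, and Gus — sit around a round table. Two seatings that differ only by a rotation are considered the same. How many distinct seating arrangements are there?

120

Fix one person's seat to break rotational symmetry; the remaining 5 people can be arranged in (5)! = 120 ways.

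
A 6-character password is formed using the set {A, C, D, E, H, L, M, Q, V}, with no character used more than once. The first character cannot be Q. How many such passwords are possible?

The first character has 9−1 = 8 choices (anything except Q).
The remaining 5 characters are filled from the other 8 symbols without repetition: 8 × 7 × 6 × 5 × 4 = 6720.
Total: 8 × 6720 = 53760.

53760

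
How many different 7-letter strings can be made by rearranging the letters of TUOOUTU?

The 7 letters of TUOOUTU have repeats: O appearing twice, T appearing twice, and U appearing 3 times.
Dividing 7! = 5040 by 3!·2!·2! = 24 for the repeated letters gives 210.

210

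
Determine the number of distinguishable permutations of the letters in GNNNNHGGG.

630

The 9 letters of GNNNNHGGG have repeats: G appearing 4 times and N appearing 4 times.
So there are 9! / (4!·4!) = 630 distinguishable arrangements.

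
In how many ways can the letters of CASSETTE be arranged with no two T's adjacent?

There are 8!/(2!·2!·2!) = 5040 arrangements of CASSETTE in total.
If the two T's are adjacent, glue them into one block, leaving 7 items to arrange: (7)!/(2!·2!) = 1260 ways.
Subtracting, 5040 − 1260 = 3780 arrangements keep the T's apart.

3780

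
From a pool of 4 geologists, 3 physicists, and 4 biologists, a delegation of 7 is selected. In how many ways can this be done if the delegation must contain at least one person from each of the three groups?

320

With no constraint there are C(11,7) = 330 possible selections.
Subtract selections that omit an entire group: no geologists → C(7,7) = 1; no physicists → C(8,7) = 8; no biologists → C(7,7) = 1.
Add back selections omitting two groups (i.e. drawn from a single group): C(4,7) + C(3,7) + C(4,7) = 0.
By inclusion–exclusion: 330 − 10 + 0 = 320.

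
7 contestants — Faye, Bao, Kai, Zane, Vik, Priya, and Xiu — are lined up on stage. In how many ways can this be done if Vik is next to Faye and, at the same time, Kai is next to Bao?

Treat {Vik,Faye} as one block (2 orders) and {Kai,Bao} as another (2 orders).
That leaves 5 units to arrange: 2 × 2 × 5! = 4 × 120 = 480.

480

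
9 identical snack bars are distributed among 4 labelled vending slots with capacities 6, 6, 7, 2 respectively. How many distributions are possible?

112

By stars and bars, unrestricted non-negative solutions to x_1+…+x_4 = 9 number C(9+3,3) = 220.
Subtract solutions that violate a single cap (substitute x_i' = x_i − (cap_i+1)): x_1 ≥ 7 gives C(5,3) = 10; x_2 ≥ 7 gives C(5,3) = 10; x_3 ≥ 8 gives C(4,3) = 4; x_4 ≥ 3 gives C(9,3) = 84. Together 108.
No two caps can be exceeded simultaneously, so the pair terms are all 0.
By inclusion–exclusion the count is 220 − 108 + 0 = 112.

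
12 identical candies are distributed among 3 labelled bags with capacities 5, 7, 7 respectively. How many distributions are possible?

33

Ignoring the caps, the number of non-negative solutions to x_1+…+x_3 = 12 is C(14,2) = 91.
Subtract solutions that violate a single cap (substitute x_i' = x_i − (cap_i+1)): x_1 ≥ 6 gives C(8,2) = 28; x_2 ≥ 8 gives C(6,2) = 15; x_3 ≥ 8 gives C(6,2) = 15. Together 58.
No two caps can be exceeded simultaneously, so the pair terms are all 0.
By inclusion–exclusion the count is 91 − 58 + 0 = 33.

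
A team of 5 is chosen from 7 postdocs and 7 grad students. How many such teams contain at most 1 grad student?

Split by how many grad students are chosen (0 through 1).
Sum: C(7,0)·C(7,5) + C(7,1)·C(7,4) = 21 + 245 = 266.

266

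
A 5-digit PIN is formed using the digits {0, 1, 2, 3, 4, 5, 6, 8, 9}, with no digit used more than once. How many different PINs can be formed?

15120

This is a permutation of 5 out of 9: P(9,5) = 9!/4!.
That product is 9 × 8 × 7 × 6 × 5 = 15120.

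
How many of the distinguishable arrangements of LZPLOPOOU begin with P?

Fix P in the first position and arrange the remaining 8 letters.
Those 8 letters have L appearing twice and O appearing 3 times, giving (8)!/(3!·2!) = 3360.

3360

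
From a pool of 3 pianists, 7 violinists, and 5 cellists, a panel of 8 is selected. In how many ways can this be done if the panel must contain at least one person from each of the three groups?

5894

Unrestricted: C(15,8) = 6435 ways to pick any 8 of the 15.
Selections missing a whole group: no pianists → C(12,8) = 495; no violinists → C(8,8) = 1; no cellists → C(10,8) = 45.
Add back selections omitting two groups (i.e. drawn from a single group): C(3,8) + C(7,8) + C(5,8) = 0.
By inclusion–exclusion: 6435 − 541 + 0 = 5894.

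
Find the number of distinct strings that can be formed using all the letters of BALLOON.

The 7 letters of BALLOON have repeats: L appearing twice and O appearing twice.
The number of distinct arrangements is 7!/(2!·2!) = 5040/4 = 1260.

1260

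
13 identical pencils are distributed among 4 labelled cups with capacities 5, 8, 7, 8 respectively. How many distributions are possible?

Without the upper bounds there are C(16,3) = 560 ways to split 13 among 4 cups.
Subtract solutions that violate a single cap (substitute x_i' = x_i − (cap_i+1)): x_1 ≥ 6 gives C(10,3) = 120; x_2 ≥ 9 gives C(7,3) = 35; x_3 ≥ 8 gives C(8,3) = 56; x_4 ≥ 9 gives C(7,3) = 35. Together 246.
No two caps can be exceeded simultaneously, so the pair terms are all 0.
By inclusion–exclusion the count is 560 − 246 + 0 = 314.

314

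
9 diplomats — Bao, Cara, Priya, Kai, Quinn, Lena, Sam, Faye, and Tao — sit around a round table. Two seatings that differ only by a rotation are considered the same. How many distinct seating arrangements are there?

Fix one person's seat to break rotational symmetry; the remaining 8 people can be arranged in (8)! = 40320 ways.

40320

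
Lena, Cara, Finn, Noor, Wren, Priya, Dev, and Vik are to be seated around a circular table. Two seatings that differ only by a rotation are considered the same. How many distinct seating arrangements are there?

5040

Seat Lena anywhere (absorbing the rotational symmetry), then permute the other 7: (7)! = 5040.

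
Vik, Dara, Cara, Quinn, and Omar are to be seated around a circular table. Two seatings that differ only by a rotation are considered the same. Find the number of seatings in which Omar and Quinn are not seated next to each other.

12

Without the restriction there are (4)! = 24 seatings.
Seatings with Omar beside Quinn: treat them as a block with 2 internal orders, giving 2 × (3)! = 12.
Subtracting, 24 − 12 = 12.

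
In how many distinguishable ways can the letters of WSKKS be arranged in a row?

30

The 5 letters of WSKKS have repeats: K appearing twice and S appearing twice.
So there are 5! / (2!·2!) = 30 distinguishable arrangements.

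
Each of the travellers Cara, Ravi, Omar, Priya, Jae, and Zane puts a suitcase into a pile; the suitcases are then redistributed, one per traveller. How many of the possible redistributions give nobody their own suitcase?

265

Let Aᵢ be the assignments in which traveller i gets their own suitcase. We want the size of the complement of A₁∪…∪A_6.
By inclusion–exclusion this is Σ_{j=0}^{6} (−1)^j C(6,j)·(6−j)!.
Computing: 720 − 720 + 360 − 120 + 30 − 6 + 1 = 265.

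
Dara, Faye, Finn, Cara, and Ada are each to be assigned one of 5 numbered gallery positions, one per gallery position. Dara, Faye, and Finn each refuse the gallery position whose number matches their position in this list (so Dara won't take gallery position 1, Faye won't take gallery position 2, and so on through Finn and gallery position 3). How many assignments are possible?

64

Let Aᵢ (for i ∈ {1, 2, 3}) be the placements that put person i in their forbidden gallery position. Any j of these fix j positions, leaving (5−j)! ways to fill the rest, and there are C(3,j) ways to pick which j.
By inclusion–exclusion, the number of valid placements is Σ_{j=0}^{3} (−1)^j C(3,j)·(5−j)!.
Computing: 120 − 72 + 18 − 2 = 64.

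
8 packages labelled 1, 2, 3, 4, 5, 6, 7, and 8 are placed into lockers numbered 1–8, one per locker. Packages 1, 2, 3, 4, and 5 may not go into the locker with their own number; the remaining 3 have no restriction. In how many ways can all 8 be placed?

21234

Let Aᵢ (for 1 ≤ i ≤ 5) be the placements that put package i in its forbidden locker. Any j of these fix j positions, leaving (8−j)! ways to fill the rest, and there are C(5,j) ways to pick which j.
By inclusion–exclusion, the number of valid placements is Σ_{j=0}^{5} (−1)^j C(5,j)·(8−j)!.
Computing: 40320 − 25200 + 7200 − 1200 + 120 − 6 = 21234.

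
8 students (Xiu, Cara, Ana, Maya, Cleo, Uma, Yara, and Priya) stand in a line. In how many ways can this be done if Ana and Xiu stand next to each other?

10080

Place the 6 others and the Ana-Xiu pair as 7 objects in a line; the pair has 2 internal arrangements.
That gives 2 × 7! = 2 × 5040 = 10080.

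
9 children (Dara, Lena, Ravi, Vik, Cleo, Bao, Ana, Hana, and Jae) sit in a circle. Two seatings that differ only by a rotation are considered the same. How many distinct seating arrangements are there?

Seat Dara anywhere (absorbing the rotational symmetry), then permute the other 8: (8)! = 40320.

40320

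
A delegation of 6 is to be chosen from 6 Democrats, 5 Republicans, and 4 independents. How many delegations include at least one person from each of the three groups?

4250

With no constraint there are C(15,6) = 5005 possible selections.
Subtract selections that omit an entire group: no Democrats → C(9,6) = 84; no Republicans → C(10,6) = 210; no independents → C(11,6) = 462.
Add back selections omitting two groups (i.e. drawn from a single group): C(6,6) + C(5,6) + C(4,6) = 1.
By inclusion–exclusion: 5005 − 756 + 1 = 4250.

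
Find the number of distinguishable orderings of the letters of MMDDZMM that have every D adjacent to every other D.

Treat the 2 copies of D as a single block. The multiset to arrange is then {DD, M, M, M, M, Z}, 6 items in all.
That gives (6)!/(4!) = 30 arrangements.

30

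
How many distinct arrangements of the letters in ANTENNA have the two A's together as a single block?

Treat the 2 copies of A as a single block. The multiset to arrange is then {AA, E, N, N, N, T}, 6 items in all.
That gives (6)!/(3!) = 120 arrangements.

120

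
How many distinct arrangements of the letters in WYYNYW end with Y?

Fix Y in the last position and arrange the remaining 5 letters.
Those 5 letters have W appearing twice and Y appearing twice, giving (5)!/(2!·2!) = 30.

30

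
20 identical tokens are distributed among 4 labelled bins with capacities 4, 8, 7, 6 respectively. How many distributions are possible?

Ignoring the caps, the number of non-negative solutions to x_1+…+x_4 = 20 is C(23,3) = 1771.
Subtract solutions that violate a single cap (substitute x_i' = x_i − (cap_i+1)): x_1 ≥ 5 gives C(18,3) = 816; x_2 ≥ 9 gives C(14,3) = 364; x_3 ≥ 8 gives C(15,3) = 455; x_4 ≥ 7 gives C(16,3) = 560. Together 2195.
Add back pairs where two caps are both exceeded: 84 + 120 + 165 + 20 + 35 + 56 = 480.
Subtract triples: 0 + 0 + 1 + 0 = 1.
By inclusion–exclusion the count is 1771 − 2195 + 480 − 1 = 55.

55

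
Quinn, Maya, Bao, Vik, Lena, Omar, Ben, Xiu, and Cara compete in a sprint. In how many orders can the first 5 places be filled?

There are 9 choices for 1st place, 8 for 2nd, and so on down to 5 for position 5.
That gives 9 × 8 × 7 × 6 × 5 = 15120.

15120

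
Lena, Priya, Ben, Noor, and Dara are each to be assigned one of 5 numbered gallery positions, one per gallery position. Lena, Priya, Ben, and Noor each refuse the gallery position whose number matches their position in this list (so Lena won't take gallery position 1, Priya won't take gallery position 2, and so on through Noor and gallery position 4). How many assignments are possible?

Let Aᵢ (for 1 ≤ i ≤ 4) be the placements that put person i in their forbidden gallery position. Any j of these fix j positions, leaving (5−j)! ways to fill the rest, and there are C(4,j) ways to pick which j.
By inclusion–exclusion, the number of valid placements is Σ_{j=0}^{4} (−1)^j C(4,j)·(5−j)!.
Computing: 120 − 96 + 36 − 8 + 1 = 53.

53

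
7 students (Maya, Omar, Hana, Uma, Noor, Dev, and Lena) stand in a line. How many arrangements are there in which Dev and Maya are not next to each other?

There are 7! = 5040 arrangements in all. If Dev and Maya are adjacent, merging them into one block gives 2·(6)! = 1440 arrangements.
So 5040 − 1440 = 3600 arrangements keep them apart.

3600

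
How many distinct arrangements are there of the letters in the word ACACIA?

Letter multiplicities in ACACIA: A×3, C×2, I×1.
So there are 6! / (3!·2!) = 60 distinguishable arrangements.

60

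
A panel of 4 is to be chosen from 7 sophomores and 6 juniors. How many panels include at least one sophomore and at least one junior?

665

Total 4-person selections from all 13: C(13,4) = 715.
Subtract selections that omit an entire group: no sophomores → C(6,4) = 15; no juniors → C(7,4) = 35.
Both groups omitted at once is impossible, so 715 − 50 = 665.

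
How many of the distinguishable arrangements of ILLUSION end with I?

With the last slot taken by I, it remains to arrange the other 7 letters (LLUSION).
Those 7 letters have L appearing twice, giving (7)!/(2!) = 2520.

2520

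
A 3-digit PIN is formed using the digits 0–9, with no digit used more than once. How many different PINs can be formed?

720

With no repetition, fill the 3 digits in order: 10 choices, then 9, down to 8.
That product is 10 × 9 × 8 = 720.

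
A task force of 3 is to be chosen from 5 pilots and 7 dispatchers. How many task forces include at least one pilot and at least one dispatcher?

Total 3-person selections from all 12: C(12,3) = 220.
Selections missing a whole group: no pilots → C(7,3) = 35; no dispatchers → C(5,3) = 10.
Both groups omitted at once is impossible, so 220 − 45 = 175.

175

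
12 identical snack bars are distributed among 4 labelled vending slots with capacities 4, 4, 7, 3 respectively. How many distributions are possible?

66

Ignoring the caps, the number of non-negative solutions to x_1+…+x_4 = 12 is C(15,3) = 455.
Subtract solutions that violate a single cap (substitute x_i' = x_i − (cap_i+1)): x_1 ≥ 5 gives C(10,3) = 120; x_2 ≥ 5 gives C(10,3) = 120; x_3 ≥ 8 gives C(7,3) = 35; x_4 ≥ 4 gives C(11,3) = 165. Together 440.
Add back pairs where two caps are both exceeded: 10 + 0 + 20 + 0 + 20 + 1 = 51.
By inclusion–exclusion the count is 455 − 440 + 51 = 66.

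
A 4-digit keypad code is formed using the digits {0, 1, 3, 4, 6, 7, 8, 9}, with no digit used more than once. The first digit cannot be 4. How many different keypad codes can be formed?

1470

The first digit has 8−1 = 7 choices (anything except 4).
The remaining 3 digits are filled from the other 7 symbols without repetition: 7 × 6 × 5 = 210.
Total: 7 × 210 = 1470.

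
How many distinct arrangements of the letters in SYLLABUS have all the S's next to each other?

2520

Treat the 2 copies of S as a single block. The multiset to arrange is then {SS, A, B, L, L, U, Y}, 7 items in all.
That gives (7)!/(2!) = 2520 arrangements.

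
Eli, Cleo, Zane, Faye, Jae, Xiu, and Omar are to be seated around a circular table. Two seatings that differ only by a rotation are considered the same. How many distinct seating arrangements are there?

720

Around a circle, 7 distinct people have 7!/7 = (6)! = 720 rotationally distinct seatings.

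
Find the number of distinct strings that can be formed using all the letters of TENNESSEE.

TENNESSEE has 9 letters with E appearing 4 times, N appearing twice, and S appearing twice.
The number of distinct arrangements is 9!/(4!·2!·2!) = 362880/96 = 3780.

3780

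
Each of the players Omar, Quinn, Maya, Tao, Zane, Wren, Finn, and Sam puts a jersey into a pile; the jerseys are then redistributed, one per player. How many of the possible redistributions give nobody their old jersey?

Count assignments avoiding every fixed point. For any j of the 8 players fixed to their old jersey, the other 8−j can be arranged in (8−j)! ways.
By inclusion–exclusion this is Σ_{j=0}^{8} (−1)^j C(8,j)·(8−j)!.
Computing: 40320 − 40320 + 20160 − 6720 + 1680 − 336 + 56 − 8 + 1 = 14833.

14833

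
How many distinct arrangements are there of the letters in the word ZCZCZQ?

The 6 letters of ZCZCZQ have repeats: C appearing twice and Z appearing 3 times.
The number of distinct arrangements is 6!/(3!·2!) = 720/12 = 60.

60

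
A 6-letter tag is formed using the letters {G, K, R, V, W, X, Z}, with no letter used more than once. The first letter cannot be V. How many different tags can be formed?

The first letter has 7−1 = 6 choices (anything except V).
The remaining 5 letters are filled from the other 6 symbols without repetition: 6 × 5 × 4 × 3 × 2 = 720.
Total: 6 × 720 = 4320.

4320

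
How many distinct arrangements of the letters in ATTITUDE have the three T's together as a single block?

Treat the 3 copies of T as a single block. The multiset to arrange is then {TTT, A, D, E, I, U}, 6 items in all.
All 6 items are distinct, so there are (6)! = 720 arrangements.

720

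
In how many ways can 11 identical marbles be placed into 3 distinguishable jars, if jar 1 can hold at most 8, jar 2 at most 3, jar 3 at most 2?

Without the upper bounds there are C(13,2) = 78 ways to split 11 among 3 jars.
Subtract solutions that violate a single cap (substitute x_i' = x_i − (cap_i+1)): x_1 ≥ 9 gives C(4,2) = 6; x_2 ≥ 4 gives C(9,2) = 36; x_3 ≥ 3 gives C(10,2) = 45. Together 87.
Add back pairs where two caps are both exceeded: 0 + 0 + 15 = 15.
By inclusion–exclusion the count is 78 − 87 + 15 = 6.

6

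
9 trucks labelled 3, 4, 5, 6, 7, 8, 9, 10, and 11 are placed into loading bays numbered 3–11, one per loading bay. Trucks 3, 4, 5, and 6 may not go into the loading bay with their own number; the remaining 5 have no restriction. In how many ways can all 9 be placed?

Let Aᵢ (for 3 ≤ i ≤ 6) be the placements that put truck i in its forbidden loading bay. Any j of these fix j positions, leaving (9−j)! ways to fill the rest, and there are C(4,j) ways to pick which j.
By inclusion–exclusion, the number of valid placements is Σ_{j=0}^{4} (−1)^j C(4,j)·(9−j)!.
Computing: 362880 − 161280 + 30240 − 2880 + 120 = 229080.

229080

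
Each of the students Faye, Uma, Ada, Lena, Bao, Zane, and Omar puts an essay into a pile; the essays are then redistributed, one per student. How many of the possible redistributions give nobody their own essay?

Count assignments avoiding every fixed point. For any j of the 7 students fixed to their own essay, the other 7−j can be arranged in (7−j)! ways.
By inclusion–exclusion this is Σ_{j=0}^{7} (−1)^j C(7,j)·(7−j)!.
Computing: 5040 − 5040 + 2520 − 840 + 210 − 42 + 7 − 1 = 1854.

1854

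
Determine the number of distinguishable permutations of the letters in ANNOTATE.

5040

ANNOTATE has 8 letters with A appearing twice, N appearing twice, and T appearing twice.
So there are 8! / (2!·2!·2!) = 5040 distinguishable arrangements.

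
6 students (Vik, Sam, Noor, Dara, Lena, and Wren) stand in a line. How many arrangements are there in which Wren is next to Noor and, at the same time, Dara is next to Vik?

Treat {Wren,Noor} as one block (2 orders) and {Dara,Vik} as another (2 orders).
That leaves 4 units to arrange: 2 × 2 × 4! = 4 × 24 = 96.

96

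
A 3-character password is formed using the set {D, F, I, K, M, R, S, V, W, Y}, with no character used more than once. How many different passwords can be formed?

720

Choose and order 3 of the 10 symbols: the first character has 10 options, the next 9, then 8.
10 × 9 × 8 = 720.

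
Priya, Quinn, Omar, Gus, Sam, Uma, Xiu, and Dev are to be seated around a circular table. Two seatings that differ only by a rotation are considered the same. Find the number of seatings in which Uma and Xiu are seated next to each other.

1440

Glue Uma and Xiu into a block (2 internal orders). Seating 7 units around a circle gives (6)! arrangements.
So 2 × (6)! = 2 × 720 = 1440.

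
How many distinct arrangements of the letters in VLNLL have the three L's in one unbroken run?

6

Treat the 3 copies of L as a single block. The multiset to arrange is then {LLL, N, V}, 3 items in all.
All 3 items are distinct, so there are (3)! = 6 arrangements.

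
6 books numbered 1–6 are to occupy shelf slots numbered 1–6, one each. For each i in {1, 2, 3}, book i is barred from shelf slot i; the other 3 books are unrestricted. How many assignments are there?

Let Aᵢ (for i ∈ {1, 2, 3}) be the placements that put book i in its forbidden shelf slot. Any j of these fix j positions, leaving (6−j)! ways to fill the rest, and there are C(3,j) ways to pick which j.
By inclusion–exclusion, the number of valid placements is Σ_{j=0}^{3} (−1)^j C(3,j)·(6−j)!.
Computing: 720 − 360 + 72 − 6 = 426.

426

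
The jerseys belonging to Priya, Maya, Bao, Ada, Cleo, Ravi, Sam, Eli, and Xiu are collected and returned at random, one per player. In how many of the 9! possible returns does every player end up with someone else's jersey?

133496

Let Aᵢ be the assignments in which player i gets their old jersey. We want the size of the complement of A₁∪…∪A_9.
By inclusion–exclusion this is Σ_{j=0}^{9} (−1)^j C(9,j)·(9−j)!.
Computing: 362880 − 362880 + 181440 − 60480 + 15120 − 3024 + 504 − 72 + 9 − 1 = 133496.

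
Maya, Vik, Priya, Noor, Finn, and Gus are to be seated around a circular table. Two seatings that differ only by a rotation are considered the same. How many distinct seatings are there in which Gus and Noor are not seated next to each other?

72

Without the restriction there are (5)! = 120 seatings.
Seatings with Gus beside Noor: treat them as a block with 2 internal orders, giving 2 × (4)! = 48.
Subtracting, 120 − 48 = 72.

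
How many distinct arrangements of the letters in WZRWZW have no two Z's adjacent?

There are 6!/(3!·2!) = 60 arrangements of WZRWZW in total.
Arrangements with the Z's together: treat ZZ as one letter, giving (5)!/(3!) = 20.
Subtracting, 60 − 20 = 40 arrangements keep the Z's apart.

40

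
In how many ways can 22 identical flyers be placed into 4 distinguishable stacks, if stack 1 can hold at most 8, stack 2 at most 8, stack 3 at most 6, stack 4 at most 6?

Ignoring the caps, the number of non-negative solutions to x_1+…+x_4 = 22 is C(25,3) = 2300.
Subtract solutions that violate a single cap (substitute x_i' = x_i − (cap_i+1)): x_1 ≥ 9 gives C(16,3) = 560; x_2 ≥ 9 gives C(16,3) = 560; x_3 ≥ 7 gives C(18,3) = 816; x_4 ≥ 7 gives C(18,3) = 816. Together 2752.
Add back pairs where two caps are both exceeded: 35 + 84 + 84 + 84 + 84 + 165 = 536.
By inclusion–exclusion the count is 2300 − 2752 + 536 = 84.

84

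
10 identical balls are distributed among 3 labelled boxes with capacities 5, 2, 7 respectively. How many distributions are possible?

12

Ignoring the caps, the number of non-negative solutions to x_1+…+x_3 = 10 is C(12,2) = 66.
Subtract solutions that violate a single cap (substitute x_i' = x_i − (cap_i+1)): x_1 ≥ 6 gives C(6,2) = 15; x_2 ≥ 3 gives C(9,2) = 36; x_3 ≥ 8 gives C(4,2) = 6. Together 57.
Add back pairs where two caps are both exceeded: 3 + 0 + 0 = 3.
By inclusion–exclusion the count is 66 − 57 + 3 = 12.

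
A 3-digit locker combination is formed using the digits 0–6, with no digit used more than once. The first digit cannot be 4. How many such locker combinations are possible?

180

The first digit has 7−1 = 6 choices (anything except 4).
The remaining 2 digits are filled from the other 6 symbols without repetition: 6 × 5 = 30.
Total: 6 × 30 = 180.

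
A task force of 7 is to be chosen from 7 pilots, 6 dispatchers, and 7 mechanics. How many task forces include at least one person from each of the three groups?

70658

With no constraint there are C(20,7) = 77520 possible selections.
Subtract selections that omit an entire group: no pilots → C(13,7) = 1716; no dispatchers → C(14,7) = 3432; no mechanics → C(13,7) = 1716.
Add back selections omitting two groups (i.e. drawn from a single group): C(7,7) + C(6,7) + C(7,7) = 2.
By inclusion–exclusion: 77520 − 6864 + 2 = 70658.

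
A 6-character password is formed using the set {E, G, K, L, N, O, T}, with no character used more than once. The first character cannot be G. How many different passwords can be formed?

4320

The first character has 7−1 = 6 choices (anything except G).
The remaining 5 characters are filled from the other 6 symbols without repetition: 6 × 5 × 4 × 3 × 2 = 720.
Total: 6 × 720 = 4320.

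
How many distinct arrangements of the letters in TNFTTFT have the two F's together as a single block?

30

Treat the 2 copies of F as a single block. The multiset to arrange is then {FF, N, T, T, T, T}, 6 items in all.
That gives (6)!/(4!) = 30 arrangements.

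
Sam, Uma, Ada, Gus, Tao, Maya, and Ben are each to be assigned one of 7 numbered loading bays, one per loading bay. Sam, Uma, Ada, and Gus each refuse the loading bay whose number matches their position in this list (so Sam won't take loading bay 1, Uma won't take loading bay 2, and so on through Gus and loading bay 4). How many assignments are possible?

2790

Let Aᵢ (for 1 ≤ i ≤ 4) be the placements that put person i in their forbidden loading bay. Any j of these fix j positions, leaving (7−j)! ways to fill the rest, and there are C(4,j) ways to pick which j.
By inclusion–exclusion, the number of valid placements is Σ_{j=0}^{4} (−1)^j C(4,j)·(7−j)!.
Computing: 5040 − 2880 + 720 − 96 + 6 = 2790.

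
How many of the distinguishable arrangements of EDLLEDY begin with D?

180

Fix D in the first position and arrange the remaining 6 letters.
Those 6 letters have E appearing twice and L appearing twice, giving (6)!/(2!·2!) = 180.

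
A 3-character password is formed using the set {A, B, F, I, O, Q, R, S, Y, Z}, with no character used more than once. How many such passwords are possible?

With no repetition, fill the 3 characters in order: 10 choices, then 9, down to 8.
That product is 10 × 9 × 8 = 720.

720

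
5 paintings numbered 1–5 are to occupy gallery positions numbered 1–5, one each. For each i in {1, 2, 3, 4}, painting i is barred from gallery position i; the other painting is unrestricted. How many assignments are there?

53

Let Aᵢ (for 1 ≤ i ≤ 4) be the placements that put painting i in its forbidden gallery position. Any j of these fix j positions, leaving (5−j)! ways to fill the rest, and there are C(4,j) ways to pick which j.
By inclusion–exclusion, the number of valid placements is Σ_{j=0}^{4} (−1)^j C(4,j)·(5−j)!.
Computing: 120 − 96 + 36 − 8 + 1 = 53.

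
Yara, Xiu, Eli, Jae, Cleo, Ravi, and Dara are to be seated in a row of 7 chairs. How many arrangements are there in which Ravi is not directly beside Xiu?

3600

There are 7! = 5040 arrangements in all. If Ravi and Xiu are adjacent, merging them into one block gives 2·(6)! = 1440 arrangements.
So 5040 − 1440 = 3600 arrangements keep them apart.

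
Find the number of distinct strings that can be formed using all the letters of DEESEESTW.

Letter multiplicities in DEESEESTW: D×1, E×4, S×2, T×1, W×1.
So there are 9! / (4!·2!) = 7560 distinguishable arrangements.

7560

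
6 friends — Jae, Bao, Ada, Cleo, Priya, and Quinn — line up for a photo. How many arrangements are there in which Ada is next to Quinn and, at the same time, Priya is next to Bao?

96

Treat {Ada,Quinn} as one block (2 orders) and {Priya,Bao} as another (2 orders).
That leaves 4 units to arrange: 2 × 2 × 4! = 4 × 24 = 96.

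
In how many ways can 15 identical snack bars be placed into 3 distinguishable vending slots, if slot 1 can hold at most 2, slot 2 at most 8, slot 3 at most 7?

6

Ignoring the caps, the number of non-negative solutions to x_1+…+x_3 = 15 is C(17,2) = 136.
Subtract solutions that violate a single cap (substitute x_i' = x_i − (cap_i+1)): x_1 ≥ 3 gives C(14,2) = 91; x_2 ≥ 9 gives C(8,2) = 28; x_3 ≥ 8 gives C(9,2) = 36. Together 155.
Add back pairs where two caps are both exceeded: 10 + 15 + 0 = 25.
By inclusion–exclusion the count is 136 − 155 + 25 = 6.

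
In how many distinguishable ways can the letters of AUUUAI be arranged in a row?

60

The 6 letters of AUUUAI have repeats: A appearing twice and U appearing 3 times.
Dividing 6! = 720 by 3!·2! = 12 for the repeated letters gives 60.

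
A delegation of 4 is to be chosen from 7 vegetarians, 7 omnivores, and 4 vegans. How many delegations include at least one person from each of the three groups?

Total 4-person selections from all 18: C(18,4) = 3060.
Subtract selections that omit an entire group: no vegetarians → C(11,4) = 330; no omnivores → C(11,4) = 330; no vegans → C(14,4) = 1001.
Add back selections omitting two groups (i.e. drawn from a single group): C(7,4) + C(7,4) + C(4,4) = 71.
By inclusion–exclusion: 3060 − 1661 + 71 = 1470.

1470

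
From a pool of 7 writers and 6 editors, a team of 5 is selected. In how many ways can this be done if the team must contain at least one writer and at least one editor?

1260

Total 5-person selections from all 13: C(13,5) = 1287.
Selections missing a whole group: no writers → C(6,5) = 6; no editors → C(7,5) = 21.
Both groups omitted at once is impossible, so 1287 − 27 = 1260.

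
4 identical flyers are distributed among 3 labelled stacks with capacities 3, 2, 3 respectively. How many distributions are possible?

By stars and bars, unrestricted non-negative solutions to x_1+…+x_3 = 4 number C(4+2,2) = 15.
Subtract solutions that violate a single cap (substitute x_i' = x_i − (cap_i+1)): x_1 ≥ 4 gives C(2,2) = 1; x_2 ≥ 3 gives C(3,2) = 3; x_3 ≥ 4 gives C(2,2) = 1. Together 5.
No two caps can be exceeded simultaneously, so the pair terms are all 0.
By inclusion–exclusion the count is 15 − 5 + 0 = 10.

10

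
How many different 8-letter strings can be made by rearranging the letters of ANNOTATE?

The 8 letters of ANNOTATE have repeats: A appearing twice, N appearing twice, and T appearing twice.
So there are 8! / (2!·2!·2!) = 5040 distinguishable arrangements.

5040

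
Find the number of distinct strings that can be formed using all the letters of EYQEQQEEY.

1260

The 9 letters of EYQEQQEEY have repeats: E appearing 4 times, Q appearing 3 times, and Y appearing twice.
The number of distinct arrangements is 9!/(4!·3!·2!) = 362880/288 = 1260.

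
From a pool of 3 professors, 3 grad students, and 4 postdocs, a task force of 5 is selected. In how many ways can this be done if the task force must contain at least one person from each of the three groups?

204

Total 5-person selections from all 10: C(10,5) = 252.
Selections missing a whole group: no professors → C(7,5) = 21; no grad students → C(7,5) = 21; no postdocs → C(6,5) = 6.
Add back selections omitting two groups (i.e. drawn from a single group): C(3,5) + C(3,5) + C(4,5) = 0.
By inclusion–exclusion: 252 − 48 + 0 = 204.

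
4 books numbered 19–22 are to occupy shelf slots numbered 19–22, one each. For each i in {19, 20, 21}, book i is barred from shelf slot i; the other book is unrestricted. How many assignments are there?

Let Aᵢ (for i ∈ {19, 20, 21}) be the placements that put book i in its forbidden shelf slot. Any j of these fix j positions, leaving (4−j)! ways to fill the rest, and there are C(3,j) ways to pick which j.
By inclusion–exclusion, the number of valid placements is Σ_{j=0}^{3} (−1)^j C(3,j)·(4−j)!.
Computing: 24 − 18 + 6 − 1 = 11.

11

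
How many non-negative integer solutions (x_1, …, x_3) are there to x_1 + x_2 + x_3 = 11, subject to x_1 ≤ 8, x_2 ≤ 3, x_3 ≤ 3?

Ignoring the caps, the number of non-negative solutions to x_1+…+x_3 = 11 is C(13,2) = 78.
Subtract solutions that violate a single cap (substitute x_i' = x_i − (cap_i+1)): x_1 ≥ 9 gives C(4,2) = 6; x_2 ≥ 4 gives C(9,2) = 36; x_3 ≥ 4 gives C(9,2) = 36. Together 78.
Add back pairs where two caps are both exceeded: 0 + 0 + 10 = 10.
By inclusion–exclusion the count is 78 − 78 + 10 = 10.

10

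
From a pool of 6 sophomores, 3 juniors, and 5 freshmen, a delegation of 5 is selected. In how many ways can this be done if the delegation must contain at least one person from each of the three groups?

1365

Unrestricted: C(14,5) = 2002 ways to pick any 5 of the 14.
Selections missing a whole group: no sophomores → C(8,5) = 56; no juniors → C(11,5) = 462; no freshmen → C(9,5) = 126.
Add back selections omitting two groups (i.e. drawn from a single group): C(6,5) + C(3,5) + C(5,5) = 7.
By inclusion–exclusion: 2002 − 644 + 7 = 1365.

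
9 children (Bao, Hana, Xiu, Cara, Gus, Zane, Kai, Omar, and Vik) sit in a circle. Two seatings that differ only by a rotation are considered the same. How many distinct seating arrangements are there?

Fix one person's seat to break rotational symmetry; the remaining 8 people can be arranged in (8)! = 40320 ways.

40320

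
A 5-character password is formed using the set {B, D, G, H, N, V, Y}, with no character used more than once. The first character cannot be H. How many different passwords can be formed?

2160

The first character has 7−1 = 6 choices (anything except H).
The remaining 4 characters are filled from the other 6 symbols without repetition: 6 × 5 × 4 × 3 = 360.
Total: 6 × 360 = 2160.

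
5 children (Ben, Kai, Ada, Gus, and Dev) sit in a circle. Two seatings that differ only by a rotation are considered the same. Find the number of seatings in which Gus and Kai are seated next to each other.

Glue Gus and Kai into a block (2 internal orders). Seating 4 units around a circle gives (3)! arrangements.
So 2 × (3)! = 2 × 6 = 12.

12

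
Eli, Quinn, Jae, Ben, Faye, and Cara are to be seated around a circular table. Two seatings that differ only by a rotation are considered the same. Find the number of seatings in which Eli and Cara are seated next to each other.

Treat {Eli, Cara} as one unit (2 internal orders) and seat the resulting 5 units around the table: (4)! circular arrangements.
So 2 × (4)! = 2 × 24 = 48.

48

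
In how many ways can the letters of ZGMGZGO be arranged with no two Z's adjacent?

300

Total arrangements of ZGMGZGO: 7!/(3!·2!) = 420.
If the two Z's are adjacent, glue them into one block, leaving 6 items to arrange: (6)!/(3!) = 120 ways.
Hence 420 − 120 = 300.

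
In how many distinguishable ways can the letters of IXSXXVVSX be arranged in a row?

3780

Letter multiplicities in IXSXXVVSX: I×1, S×2, V×2, X×4.
The number of distinct arrangements is 9!/(4!·2!·2!) = 362880/96 = 3780.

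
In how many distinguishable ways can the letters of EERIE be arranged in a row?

The 5 letters of EERIE have repeats: E appearing 3 times.
The number of distinct arrangements is 5!/(3!) = 120/6 = 20.

20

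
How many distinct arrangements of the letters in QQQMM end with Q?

Fix Q in the last position and arrange the remaining 4 letters.
Those 4 letters have M appearing twice and Q appearing twice, giving (4)!/(2!·2!) = 6.

6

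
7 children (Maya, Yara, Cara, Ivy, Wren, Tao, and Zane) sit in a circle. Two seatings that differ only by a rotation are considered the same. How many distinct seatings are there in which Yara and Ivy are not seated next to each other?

All circular seatings of 7 people number (6)! = 720.
Seatings with Yara beside Ivy: treat them as a block with 2 internal orders, giving 2 × (5)! = 240.
Subtracting, 720 − 240 = 480.

480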